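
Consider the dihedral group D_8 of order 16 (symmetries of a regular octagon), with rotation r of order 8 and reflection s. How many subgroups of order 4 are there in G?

5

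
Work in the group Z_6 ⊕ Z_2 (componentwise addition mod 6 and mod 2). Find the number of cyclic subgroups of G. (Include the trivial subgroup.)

8

Group the elements of G by the cyclic subgroup they generate; each cyclic subgroup of order d accounts for φ(d) elements.
Cyclic subgroups by order — order 1: 1; order 2: 3; order 3: 1; order 6: 3.
Total: 8.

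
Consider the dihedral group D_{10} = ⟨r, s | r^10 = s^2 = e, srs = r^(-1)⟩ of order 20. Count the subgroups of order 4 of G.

5

|G| = 20 and 4 | 20, so subgroups of order 4 are possible by Lagrange.
The subgroups of order 4 are: {e, r^5, r^2s, r^7s}; {e, r^5, r^3s, r^8s}; {e, r^5, r^4s, r^9s}; {e, r^5, s, r^5s}; … (5 in all).
So G has 5 subgroups of order 4.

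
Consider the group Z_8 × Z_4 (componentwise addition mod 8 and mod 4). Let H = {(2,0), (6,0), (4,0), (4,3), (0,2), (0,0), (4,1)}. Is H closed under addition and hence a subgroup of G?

|H| = 7 does not divide |G| = 32, so by Lagrange H is not a subgroup.

No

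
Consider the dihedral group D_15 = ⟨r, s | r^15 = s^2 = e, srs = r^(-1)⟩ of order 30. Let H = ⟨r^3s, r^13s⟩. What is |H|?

6

|⟨r^3s⟩| = 2 and |⟨r^13s⟩| = 2, so |H| is a multiple of lcm(2, 2) = 2 and divides |G| = 30.
Closing under the operation: H = {e, r^5, r^10, r^3s, r^8s, r^13s}, so |H| = 6.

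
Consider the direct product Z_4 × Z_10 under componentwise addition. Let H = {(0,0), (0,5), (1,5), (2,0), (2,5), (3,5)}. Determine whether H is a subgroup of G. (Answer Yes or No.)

|H| = 6 does not divide |G| = 40, so by Lagrange H is not a subgroup.

No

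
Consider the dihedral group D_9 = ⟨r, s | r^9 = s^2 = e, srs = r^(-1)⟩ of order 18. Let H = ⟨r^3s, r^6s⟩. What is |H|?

|⟨r^3s⟩| = 2 and |⟨r^6s⟩| = 2, so |H| is a multiple of lcm(2, 2) = 2 and divides |G| = 18.
Closing under the operation: H = {e, r^3, r^6, s, r^3s, r^6s}, so |H| = 6.

6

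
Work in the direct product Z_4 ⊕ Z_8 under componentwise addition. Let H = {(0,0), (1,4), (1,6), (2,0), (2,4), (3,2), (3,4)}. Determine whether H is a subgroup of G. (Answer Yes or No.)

No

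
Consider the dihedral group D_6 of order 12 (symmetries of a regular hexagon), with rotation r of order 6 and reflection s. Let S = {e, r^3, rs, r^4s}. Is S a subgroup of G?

|S| = 4 divides |G| = 12, consistent with Lagrange.
S contains the identity, every element's inverse is in S, and S is closed under ·: it is a subgroup.

Yes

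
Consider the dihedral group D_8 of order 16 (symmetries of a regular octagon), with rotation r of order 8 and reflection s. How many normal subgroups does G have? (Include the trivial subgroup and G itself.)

G has 19 subgroups. Checking conjugation-invariance by order — order 1: 1/1 normal; order 2: 1/9 normal; order 4: 1/5 normal; order 8: 3/3 normal; order 16: 1/1 normal.
Total normal subgroups: 7.

7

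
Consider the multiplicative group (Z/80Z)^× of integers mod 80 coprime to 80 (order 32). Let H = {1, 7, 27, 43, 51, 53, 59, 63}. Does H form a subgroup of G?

No

51 ∈ H but its inverse 11 ∉ H, so H is not a subgroup.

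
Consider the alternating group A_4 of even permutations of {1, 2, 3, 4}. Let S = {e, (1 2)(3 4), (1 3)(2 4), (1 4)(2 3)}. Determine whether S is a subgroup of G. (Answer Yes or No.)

Yes

|S| = 4 divides |G| = 12, consistent with Lagrange.
S contains the identity, every element's inverse is in S, and S is closed under ∘: it is a subgroup.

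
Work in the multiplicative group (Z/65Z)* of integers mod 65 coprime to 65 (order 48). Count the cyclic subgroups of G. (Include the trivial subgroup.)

Each element a generates a cyclic subgroup ⟨a⟩; distinct elements may generate the same one (a cyclic group of order d has φ(d) generators).
Cyclic subgroups by order — order 1: 1; order 2: 3; order 3: 1; order 4: 6; order 6: 3; order 12: 6.
Total: 20.

20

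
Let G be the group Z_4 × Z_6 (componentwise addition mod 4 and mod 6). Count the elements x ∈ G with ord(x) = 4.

4

An element (a,b) has order lcm(ord(a), ord(b)); count pairs with lcm equal to 4.
Enumerating gives 4 such elements.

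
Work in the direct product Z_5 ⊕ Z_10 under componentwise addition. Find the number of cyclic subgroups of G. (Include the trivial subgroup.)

Each element a generates a cyclic subgroup ⟨a⟩; distinct elements may generate the same one (a cyclic group of order d has φ(d) generators).
Cyclic subgroups by order — order 1: 1; order 2: 1; order 5: 6; order 10: 6.
Total: 14.

14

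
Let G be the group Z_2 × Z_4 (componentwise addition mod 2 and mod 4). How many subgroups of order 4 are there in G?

|G| = 8 and 4 | 8, so subgroups of order 4 are possible by Lagrange.
The subgroups of order 4 are: {(0,0), (0,1), (0,2), (0,3)}; {(0,0), (0,2), (1,0), (1,2)}; {(0,0), (0,2), (1,1), (1,3)}.
So G has 3 subgroups of order 4.

3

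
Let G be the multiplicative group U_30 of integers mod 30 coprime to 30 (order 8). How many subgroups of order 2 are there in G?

|G| = 8 and 2 | 8, so subgroups of order 2 are possible by Lagrange.
The subgroups of order 2 are: {1, 11}; {1, 19}; {1, 29}.
So G has 3 subgroups of order 2.

3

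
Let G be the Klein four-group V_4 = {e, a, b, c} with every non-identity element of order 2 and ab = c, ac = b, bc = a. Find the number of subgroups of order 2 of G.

3

|G| = 4 and 2 | 4, so subgroups of order 2 are possible by Lagrange.
The subgroups of order 2 are: {e, a}; {e, b}; {e, c}.
So G has 3 subgroups of order 2.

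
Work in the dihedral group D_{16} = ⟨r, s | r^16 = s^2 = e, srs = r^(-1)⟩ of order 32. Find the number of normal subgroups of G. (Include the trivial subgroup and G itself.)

G has 36 subgroups. Checking conjugation-invariance by order — order 1: 1/1 normal; order 2: 1/17 normal; order 4: 1/9 normal; order 8: 1/5 normal; order 16: 3/3 normal; order 32: 1/1 normal.
Total normal subgroups: 8.

8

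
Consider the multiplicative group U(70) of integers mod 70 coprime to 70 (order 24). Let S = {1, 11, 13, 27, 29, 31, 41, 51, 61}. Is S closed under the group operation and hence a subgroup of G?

No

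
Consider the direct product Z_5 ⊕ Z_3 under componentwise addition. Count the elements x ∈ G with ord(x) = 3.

An element (a,b) has order lcm(ord(a), ord(b)); count pairs with lcm equal to 3.
Enumerating gives 2 such elements.

2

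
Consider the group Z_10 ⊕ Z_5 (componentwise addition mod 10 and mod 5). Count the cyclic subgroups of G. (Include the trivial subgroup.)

Each element a generates a cyclic subgroup ⟨a⟩; distinct elements may generate the same one (a cyclic group of order d has φ(d) generators).
Cyclic subgroups by order — order 1: 1; order 2: 1; order 5: 6; order 10: 6.
Total: 14.

14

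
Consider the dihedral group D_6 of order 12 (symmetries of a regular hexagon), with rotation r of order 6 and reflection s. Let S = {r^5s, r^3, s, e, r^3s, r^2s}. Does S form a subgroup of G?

Closure fails: s · r^2s = r^4 ∉ S. So S is not a subgroup.

No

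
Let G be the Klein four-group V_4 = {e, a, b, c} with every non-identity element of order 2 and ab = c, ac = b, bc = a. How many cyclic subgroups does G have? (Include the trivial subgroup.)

4

Group the elements of G by the cyclic subgroup they generate; each cyclic subgroup of order d accounts for φ(d) elements.
Cyclic subgroups by order — order 1: 1; order 2: 3.
Total: 4.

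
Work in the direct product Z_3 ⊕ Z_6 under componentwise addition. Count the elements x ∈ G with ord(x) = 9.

0

An element (a,b) has order lcm(ord(a), ord(b)); count pairs with lcm equal to 9.
Enumerating gives 0 such elements.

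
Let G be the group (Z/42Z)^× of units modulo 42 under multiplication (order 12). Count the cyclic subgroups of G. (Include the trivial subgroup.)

Each element a generates a cyclic subgroup ⟨a⟩; distinct elements may generate the same one (a cyclic group of order d has φ(d) generators).
Cyclic subgroups by order — order 1: 1; order 2: 3; order 3: 1; order 6: 3.
Total: 8.

8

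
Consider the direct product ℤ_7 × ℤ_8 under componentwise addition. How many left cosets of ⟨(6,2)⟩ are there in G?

|⟨(6,2)⟩| = 28 and |G| = 56.
By Lagrange, [G : H] = |G|/|H| = 56/28 = 2.

2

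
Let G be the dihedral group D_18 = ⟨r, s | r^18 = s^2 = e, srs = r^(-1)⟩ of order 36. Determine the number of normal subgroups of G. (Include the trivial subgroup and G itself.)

9

G has 45 subgroups. Checking conjugation-invariance by order — order 1: 1/1 normal; order 2: 1/19 normal; order 3: 1/1 normal; order 4: 0/9 normal; order 6: 1/7 normal; order 9: 1/1 normal; order 12: 0/3 normal; order 18: 3/3 normal; order 36: 1/1 normal.
Total normal subgroups: 9.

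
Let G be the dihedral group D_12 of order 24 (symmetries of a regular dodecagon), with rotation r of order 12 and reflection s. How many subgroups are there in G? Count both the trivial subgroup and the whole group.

34

|G| = 24, so by Lagrange every subgroup order divides 24. Divisors: 1, 2, 3, 4, 6, 8, 12, 24.
Subgroups by order — order 1: 1; order 2: 13; order 3: 1; order 4: 7; order 6: 5; order 8: 3; order 12: 3; order 24: 1.
Total: 1 + 13 + 1 + 7 + 5 + 3 + 3 + 1 = 34.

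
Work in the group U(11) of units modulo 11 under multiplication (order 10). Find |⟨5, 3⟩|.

5

|⟨5⟩| = 5 and |⟨3⟩| = 5, so |H| is a multiple of lcm(5, 5) = 5 and divides |G| = 10.
Closing under the operation: H = {1, 3, 4, 5, 9}, so |H| = 5.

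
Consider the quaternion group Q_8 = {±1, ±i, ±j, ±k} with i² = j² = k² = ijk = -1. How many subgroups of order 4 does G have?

3

|G| = 8 and 4 | 8, so subgroups of order 4 are possible by Lagrange.
The subgroups of order 4 are: {1, -1, i, -i}; {1, -1, j, -j}; {1, -1, k, -k}.
So G has 3 subgroups of order 4.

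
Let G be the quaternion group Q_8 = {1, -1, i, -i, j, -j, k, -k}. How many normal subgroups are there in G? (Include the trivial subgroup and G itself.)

6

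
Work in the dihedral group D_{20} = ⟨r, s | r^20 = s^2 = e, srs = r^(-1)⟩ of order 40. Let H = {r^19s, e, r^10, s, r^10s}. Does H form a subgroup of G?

No

Closure fails: s · r^19s = r ∉ H. So H is not a subgroup.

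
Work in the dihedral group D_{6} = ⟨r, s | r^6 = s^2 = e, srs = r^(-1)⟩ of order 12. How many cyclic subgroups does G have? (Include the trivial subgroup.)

10

A cyclic subgroup of order d is generated by each of its φ(d) elements of order d, so the cyclic subgroups of order d number (#elements of order d)/φ(d).
Cyclic subgroups by order — order 1: 1; order 2: 7; order 3: 1; order 6: 1.
Total: 10.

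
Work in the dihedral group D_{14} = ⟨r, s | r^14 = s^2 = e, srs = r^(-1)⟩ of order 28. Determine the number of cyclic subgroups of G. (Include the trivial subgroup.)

Each element a generates a cyclic subgroup ⟨a⟩; distinct elements may generate the same one (a cyclic group of order d has φ(d) generators).
Cyclic subgroups by order — order 1: 1; order 2: 15; order 7: 1; order 14: 1.
Total: 18.

18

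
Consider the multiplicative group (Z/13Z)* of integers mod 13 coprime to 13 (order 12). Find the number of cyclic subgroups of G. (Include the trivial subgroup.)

6

Each element a generates a cyclic subgroup ⟨a⟩; distinct elements may generate the same one (a cyclic group of order d has φ(d) generators).
Cyclic subgroups by order — order 1: 1; order 2: 1; order 3: 1; order 4: 1; order 6: 1; order 12: 1.
Total: 6.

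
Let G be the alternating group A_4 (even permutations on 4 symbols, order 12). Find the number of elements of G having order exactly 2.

3

The elements of order 2 are: (1 2)(3 4), (1 3)(2 4), (1 4)(2 3).
That's 3.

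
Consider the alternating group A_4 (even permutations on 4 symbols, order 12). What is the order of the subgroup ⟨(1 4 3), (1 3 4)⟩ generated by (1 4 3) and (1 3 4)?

|⟨(1 4 3)⟩| = 3 and |⟨(1 3 4)⟩| = 3, so |H| is a multiple of lcm(3, 3) = 3 and divides |G| = 12.
Closing under the operation: H = {e, (1 3 4), (1 4 3)}, so |H| = 3.

3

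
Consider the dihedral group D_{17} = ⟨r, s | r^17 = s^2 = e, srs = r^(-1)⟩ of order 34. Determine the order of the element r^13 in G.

Computing powers of r^13: the smallest k with (r^13)^k = e is k = 17.

17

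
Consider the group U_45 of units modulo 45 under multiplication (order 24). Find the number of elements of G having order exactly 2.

3

The elements of order 2 are: 19, 26, 44.
That's 3.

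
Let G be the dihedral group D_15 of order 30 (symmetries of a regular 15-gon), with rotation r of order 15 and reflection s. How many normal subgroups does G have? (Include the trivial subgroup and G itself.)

5

G has 28 subgroups. Checking conjugation-invariance by order — order 1: 1/1 normal; order 2: 0/15 normal; order 3: 1/1 normal; order 5: 1/1 normal; order 6: 0/5 normal; order 10: 0/3 normal; order 15: 1/1 normal; order 30: 1/1 normal.
Total normal subgroups: 5.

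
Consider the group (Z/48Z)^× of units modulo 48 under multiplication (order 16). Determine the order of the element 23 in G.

2

Compute successive powers of 23 mod 48: 23, 1; 23^2 ≡ 1 (mod 48).
So |⟨23⟩| = 2.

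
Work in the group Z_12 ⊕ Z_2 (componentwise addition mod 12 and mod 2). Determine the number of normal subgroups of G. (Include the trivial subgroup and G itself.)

16

G is abelian, so every subgroup is normal.
G has 16 subgroups in total, hence 16 normal subgroups.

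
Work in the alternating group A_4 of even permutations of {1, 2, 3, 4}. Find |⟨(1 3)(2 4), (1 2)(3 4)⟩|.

4

|⟨(1 3)(2 4)⟩| = 2 and |⟨(1 2)(3 4)⟩| = 2, so |H| is a multiple of lcm(2, 2) = 2 and divides |G| = 12.
Closing under the operation: H = {e, (1 2)(3 4), (1 3)(2 4), (1 4)(2 3)}, so |H| = 4.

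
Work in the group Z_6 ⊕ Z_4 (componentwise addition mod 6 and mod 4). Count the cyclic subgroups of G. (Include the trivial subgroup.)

12

Group the elements of G by the cyclic subgroup they generate; each cyclic subgroup of order d accounts for φ(d) elements.
Cyclic subgroups by order — order 1: 1; order 2: 3; order 3: 1; order 4: 2; order 6: 3; order 12: 2.
Total: 12.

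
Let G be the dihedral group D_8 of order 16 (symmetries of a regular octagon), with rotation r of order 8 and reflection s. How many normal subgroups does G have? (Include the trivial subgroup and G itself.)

7

G has 19 subgroups. Checking conjugation-invariance by order — order 1: 1/1 normal; order 2: 1/9 normal; order 4: 1/5 normal; order 8: 3/3 normal; order 16: 1/1 normal.
Total normal subgroups: 7.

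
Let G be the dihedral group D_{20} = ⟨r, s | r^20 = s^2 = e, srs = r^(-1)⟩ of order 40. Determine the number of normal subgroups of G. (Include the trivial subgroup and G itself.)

G has 48 subgroups. Checking conjugation-invariance by order — order 1: 1/1 normal; order 2: 1/21 normal; order 4: 1/11 normal; order 5: 1/1 normal; order 8: 0/5 normal; order 10: 1/5 normal; order 20: 3/3 normal; order 40: 1/1 normal.
Total normal subgroups: 9.

9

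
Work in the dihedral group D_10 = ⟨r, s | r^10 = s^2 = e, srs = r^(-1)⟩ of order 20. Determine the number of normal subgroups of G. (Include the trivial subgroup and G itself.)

7

G has 22 subgroups. Checking conjugation-invariance by order — order 1: 1/1 normal; order 2: 1/11 normal; order 4: 0/5 normal; order 5: 1/1 normal; order 10: 3/3 normal; order 20: 1/1 normal.
Total normal subgroups: 7.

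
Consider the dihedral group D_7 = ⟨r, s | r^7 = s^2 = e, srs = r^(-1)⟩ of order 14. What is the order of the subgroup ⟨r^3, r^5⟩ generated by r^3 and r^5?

7

|⟨r^3⟩| = 7 and |⟨r^5⟩| = 7, so |H| is a multiple of lcm(7, 7) = 7 and divides |G| = 14.
Closing under the operation: H = {e, r, r^2, r^3, r^4, r^5, r^6}, so |H| = 7.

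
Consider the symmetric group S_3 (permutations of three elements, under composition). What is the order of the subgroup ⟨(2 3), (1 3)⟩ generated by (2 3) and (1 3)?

6

|⟨(2 3)⟩| = 2 and |⟨(1 3)⟩| = 2, so |H| is a multiple of lcm(2, 2) = 2 and divides |G| = 6.
Closing {(2 3), (1 3)} under the group operation gives all of G, so |H| = 6.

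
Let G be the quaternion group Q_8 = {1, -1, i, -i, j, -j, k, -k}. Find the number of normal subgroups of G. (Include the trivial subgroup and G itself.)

G has 6 subgroups. Checking conjugation-invariance by order — order 1: 1/1 normal; order 2: 1/1 normal; order 4: 3/3 normal; order 8: 1/1 normal.
Total normal subgroups: 6.

6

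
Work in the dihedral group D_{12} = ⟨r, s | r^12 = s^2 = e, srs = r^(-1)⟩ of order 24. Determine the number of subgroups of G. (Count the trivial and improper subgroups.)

|G| = 24, so by Lagrange every subgroup order divides 24. Divisors: 1, 2, 3, 4, 6, 8, 12, 24.
Subgroups by order — order 1: 1; order 2: 13; order 3: 1; order 4: 7; order 6: 5; order 8: 3; order 12: 3; order 24: 1.
Total: 1 + 13 + 1 + 7 + 5 + 3 + 3 + 1 = 34.

34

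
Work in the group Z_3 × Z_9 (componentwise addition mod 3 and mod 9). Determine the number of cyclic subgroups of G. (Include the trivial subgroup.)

Group the elements of G by the cyclic subgroup they generate; each cyclic subgroup of order d accounts for φ(d) elements.
Cyclic subgroups by order — order 1: 1; order 3: 4; order 9: 3.
Total: 8.

8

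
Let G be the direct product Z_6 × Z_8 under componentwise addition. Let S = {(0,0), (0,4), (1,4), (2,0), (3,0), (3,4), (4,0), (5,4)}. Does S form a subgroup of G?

No

Closure fails: (4,0) + (0,4) = (4,4) ∉ S. So S is not a subgroup.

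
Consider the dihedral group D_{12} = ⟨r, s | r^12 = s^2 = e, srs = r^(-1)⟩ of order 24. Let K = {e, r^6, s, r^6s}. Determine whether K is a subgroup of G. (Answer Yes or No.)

Yes

|K| = 4 divides |G| = 24, consistent with Lagrange.
K contains the identity, every element's inverse is in K, and K is closed under ·: it is a subgroup.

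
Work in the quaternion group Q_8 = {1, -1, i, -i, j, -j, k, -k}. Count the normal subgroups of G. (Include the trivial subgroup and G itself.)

G has 6 subgroups. Checking conjugation-invariance by order — order 1: 1/1 normal; order 2: 1/1 normal; order 4: 3/3 normal; order 8: 1/1 normal.
Total normal subgroups: 6.

6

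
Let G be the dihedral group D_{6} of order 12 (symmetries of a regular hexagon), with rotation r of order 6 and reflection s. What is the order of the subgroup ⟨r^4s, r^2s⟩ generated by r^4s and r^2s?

6

|⟨r^4s⟩| = 2 and |⟨r^2s⟩| = 2, so |H| is a multiple of lcm(2, 2) = 2 and divides |G| = 12.
Closing under the operation: H = {e, r^2, r^4, s, r^2s, r^4s}, so |H| = 6.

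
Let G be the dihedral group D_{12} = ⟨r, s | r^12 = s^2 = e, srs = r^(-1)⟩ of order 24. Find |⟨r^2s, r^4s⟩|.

|⟨r^2s⟩| = 2 and |⟨r^4s⟩| = 2, so |H| is a multiple of lcm(2, 2) = 2 and divides |G| = 24.
Closing under the operation: H = {e, r^2, r^4, r^6, r^8, r^10, s, r^2s, r^4s, r^6s, r^8s, r^10s}, so |H| = 12.

12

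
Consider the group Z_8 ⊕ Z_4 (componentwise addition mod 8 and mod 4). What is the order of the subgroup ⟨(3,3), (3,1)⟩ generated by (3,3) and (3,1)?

16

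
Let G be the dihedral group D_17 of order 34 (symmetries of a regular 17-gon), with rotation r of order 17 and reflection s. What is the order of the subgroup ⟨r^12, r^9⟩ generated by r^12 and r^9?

|⟨r^12⟩| = 17 and |⟨r^9⟩| = 17, so |H| is a multiple of lcm(17, 17) = 17 and divides |G| = 34.
Closing under the operation: H = {e, r, r^2, r^3, r^4, r^5, r^6, r^7, r^8, r^9, r^10, r^11, r^12, r^13, r^14, r^15, r^16}, so |H| = 17.

17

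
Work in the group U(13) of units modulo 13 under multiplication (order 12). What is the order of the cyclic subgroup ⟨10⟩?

Compute successive powers of 10 mod 13: 10, 9, 12, 3, 4, 1; 10^6 ≡ 1 (mod 13).
So |⟨10⟩| = 6.

6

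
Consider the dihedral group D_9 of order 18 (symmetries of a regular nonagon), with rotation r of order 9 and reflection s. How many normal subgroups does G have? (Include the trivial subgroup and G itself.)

G has 16 subgroups. Checking conjugation-invariance by order — order 1: 1/1 normal; order 2: 0/9 normal; order 3: 1/1 normal; order 6: 0/3 normal; order 9: 1/1 normal; order 18: 1/1 normal.
Total normal subgroups: 4.

4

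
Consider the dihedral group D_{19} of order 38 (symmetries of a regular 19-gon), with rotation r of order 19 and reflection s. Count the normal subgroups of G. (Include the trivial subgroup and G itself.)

3

G has 22 subgroups. Checking conjugation-invariance by order — order 1: 1/1 normal; order 2: 0/19 normal; order 19: 1/1 normal; order 38: 1/1 normal.
Total normal subgroups: 3.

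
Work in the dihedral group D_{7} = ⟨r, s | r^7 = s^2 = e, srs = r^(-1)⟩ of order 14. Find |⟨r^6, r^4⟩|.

7

|⟨r^6⟩| = 7 and |⟨r^4⟩| = 7, so |H| is a multiple of lcm(7, 7) = 7 and divides |G| = 14.
Closing under the operation: H = {e, r, r^2, r^3, r^4, r^5, r^6}, so |H| = 7.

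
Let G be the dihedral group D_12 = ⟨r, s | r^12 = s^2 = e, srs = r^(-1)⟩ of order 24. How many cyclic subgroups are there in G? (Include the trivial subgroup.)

A cyclic subgroup of order d is generated by each of its φ(d) elements of order d, so the cyclic subgroups of order d number (#elements of order d)/φ(d).
Cyclic subgroups by order — order 1: 1; order 2: 13; order 3: 1; order 4: 1; order 6: 1; order 12: 1.
Total: 18.

18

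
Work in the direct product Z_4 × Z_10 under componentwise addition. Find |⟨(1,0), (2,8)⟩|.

20

|⟨(1,0)⟩| = 4 and |⟨(2,8)⟩| = 10, so |H| is a multiple of lcm(4, 10) = 20 and divides |G| = 40.
Closing under the operation: H = {(0,0), (0,2), (0,4), (0,6), (0,8), (1,0), (1,2), (1,4), (1,6), (1,8), (2,0), (2,2), (2,4), (2,6), (2,8), (3,0), (3,2), (3,4), (3,6), (3,8)}, so |H| = 20.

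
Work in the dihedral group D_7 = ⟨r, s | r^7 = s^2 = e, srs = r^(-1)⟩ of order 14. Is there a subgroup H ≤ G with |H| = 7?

7 | 14. A subgroup of order 7 is {e, r, r^2, r^3, r^4, r^5, r^6}.

Yes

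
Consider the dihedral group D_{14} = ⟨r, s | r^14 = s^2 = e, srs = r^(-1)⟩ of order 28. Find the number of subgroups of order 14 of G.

|G| = 28 and 14 | 28, so subgroups of order 14 are possible by Lagrange.
The subgroups of order 14 are: {e, r, r^2, r^3, r^4, r^5, r^6, r^7, r^8, r^9, r^10, r^11, r^12, r^13}; {e, r^2, r^4, r^6, r^8, r^10, r^12, s, r^2s, r^4s, r^6s, r^8s, r^10s, r^12s}; {e, r^2, r^4, r^6, r^8, r^10, r^12, rs, r^3s, r^5s, r^7s, r^9s, r^11s, r^13s}.
So G has 3 subgroups of order 14.

3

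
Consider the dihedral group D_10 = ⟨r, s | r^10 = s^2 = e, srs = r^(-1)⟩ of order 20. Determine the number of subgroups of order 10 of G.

3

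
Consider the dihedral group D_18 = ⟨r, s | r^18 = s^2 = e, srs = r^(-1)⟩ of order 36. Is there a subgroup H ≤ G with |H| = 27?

27 does not divide |G| = 36, so by Lagrange no subgroup of order 27 exists.

No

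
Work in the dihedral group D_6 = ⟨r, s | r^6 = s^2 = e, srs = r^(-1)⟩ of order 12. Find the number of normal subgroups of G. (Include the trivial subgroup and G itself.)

7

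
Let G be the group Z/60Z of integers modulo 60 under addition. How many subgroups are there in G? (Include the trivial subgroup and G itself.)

12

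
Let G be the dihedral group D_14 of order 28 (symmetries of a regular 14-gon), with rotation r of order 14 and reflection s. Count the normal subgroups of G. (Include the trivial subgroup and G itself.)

7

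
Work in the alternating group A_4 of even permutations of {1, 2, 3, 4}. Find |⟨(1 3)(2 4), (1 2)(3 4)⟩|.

|⟨(1 3)(2 4)⟩| = 2 and |⟨(1 2)(3 4)⟩| = 2, so |H| is a multiple of lcm(2, 2) = 2 and divides |G| = 12.
Closing under the operation: H = {e, (1 2)(3 4), (1 3)(2 4), (1 4)(2 3)}, so |H| = 4.

4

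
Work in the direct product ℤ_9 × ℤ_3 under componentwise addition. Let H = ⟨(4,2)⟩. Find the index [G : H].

|⟨(4,2)⟩| = 9 and |G| = 27.
By Lagrange, [G : H] = |G|/|H| = 27/9 = 3.

3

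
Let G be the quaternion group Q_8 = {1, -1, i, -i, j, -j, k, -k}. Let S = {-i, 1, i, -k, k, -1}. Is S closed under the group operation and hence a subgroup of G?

No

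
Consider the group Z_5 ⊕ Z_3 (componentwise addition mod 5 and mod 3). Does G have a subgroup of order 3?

3 | 15. A subgroup of order 3 is {(0,0), (0,1), (0,2)}.

Yes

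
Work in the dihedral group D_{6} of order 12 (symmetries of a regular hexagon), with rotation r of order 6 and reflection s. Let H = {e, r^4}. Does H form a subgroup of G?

No

r^4 ∈ H but its inverse r^2 ∉ H, so H is not a subgroup.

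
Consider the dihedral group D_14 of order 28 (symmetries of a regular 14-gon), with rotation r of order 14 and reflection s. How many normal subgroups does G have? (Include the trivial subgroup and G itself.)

7

G has 28 subgroups. Checking conjugation-invariance by order — order 1: 1/1 normal; order 2: 1/15 normal; order 4: 0/7 normal; order 7: 1/1 normal; order 14: 3/3 normal; order 28: 1/1 normal.
Total normal subgroups: 7.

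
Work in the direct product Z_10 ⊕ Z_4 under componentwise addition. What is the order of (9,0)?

10

The order of (9,0) in Z_10 × Z_4 is lcm(ord(9) in Z_10, ord(0) in Z_4).
ord(9) = 10 and ord(0) = 1, so |⟨(9,0)⟩| = lcm(10, 1) = 10.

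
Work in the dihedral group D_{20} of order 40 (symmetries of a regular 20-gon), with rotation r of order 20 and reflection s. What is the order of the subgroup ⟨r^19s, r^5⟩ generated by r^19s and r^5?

|⟨r^19s⟩| = 2 and |⟨r^5⟩| = 4, so |H| is a multiple of lcm(2, 4) = 4 and divides |G| = 40.
Closing under the operation: H = {e, r^5, r^10, r^15, r^4s, r^9s, r^14s, r^19s}, so |H| = 8.

8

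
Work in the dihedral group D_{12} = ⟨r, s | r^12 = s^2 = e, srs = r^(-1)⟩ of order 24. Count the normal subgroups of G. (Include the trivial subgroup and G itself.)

9

G has 34 subgroups. Checking conjugation-invariance by order — order 1: 1/1 normal; order 2: 1/13 normal; order 3: 1/1 normal; order 4: 1/7 normal; order 6: 1/5 normal; order 8: 0/3 normal; order 12: 3/3 normal; order 24: 1/1 normal.
Total normal subgroups: 9.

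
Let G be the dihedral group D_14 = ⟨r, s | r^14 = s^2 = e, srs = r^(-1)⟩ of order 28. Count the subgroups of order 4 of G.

|G| = 28 and 4 | 28, so subgroups of order 4 are possible by Lagrange.
The subgroups of order 4 are: {e, r^7, r^3s, r^10s}; {e, r^7, r^4s, r^11s}; {e, r^7, r^5s, r^12s}; {e, r^7, r^6s, r^13s}; … (7 in all).
So G has 7 subgroups of order 4.

7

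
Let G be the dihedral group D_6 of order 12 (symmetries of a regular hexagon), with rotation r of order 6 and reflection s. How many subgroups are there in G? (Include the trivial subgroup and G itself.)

16

|G| = 12, so by Lagrange every subgroup order divides 12. Divisors: 1, 2, 3, 4, 6, 12.
Subgroups by order — order 1: 1; order 2: 7; order 3: 1; order 4: 3; order 6: 3; order 12: 1.
Total: 1 + 7 + 1 + 3 + 3 + 1 = 16.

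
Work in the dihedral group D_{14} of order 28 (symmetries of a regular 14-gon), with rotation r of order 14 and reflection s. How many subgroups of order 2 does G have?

15

|G| = 28 and 2 | 28, so subgroups of order 2 are possible by Lagrange.
The subgroups of order 2 are: {e, r^10s}; {e, r^11s}; {e, r^12s}; {e, r^13s}; … (15 in all).
So G has 15 subgroups of order 2.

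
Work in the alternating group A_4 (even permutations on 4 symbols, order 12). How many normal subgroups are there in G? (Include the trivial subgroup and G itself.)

3

G has 10 subgroups. Checking conjugation-invariance by order — order 1: 1/1 normal; order 2: 0/3 normal; order 3: 0/4 normal; order 4: 1/1 normal; order 12: 1/1 normal.
Total normal subgroups: 3.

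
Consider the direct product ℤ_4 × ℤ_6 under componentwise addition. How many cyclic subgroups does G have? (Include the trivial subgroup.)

12

Each element a generates a cyclic subgroup ⟨a⟩; distinct elements may generate the same one (a cyclic group of order d has φ(d) generators).
Cyclic subgroups by order — order 1: 1; order 2: 3; order 3: 1; order 4: 2; order 6: 3; order 12: 2.
Total: 12.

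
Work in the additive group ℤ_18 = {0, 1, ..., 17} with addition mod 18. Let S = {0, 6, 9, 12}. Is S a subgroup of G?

|S| = 4 does not divide |G| = 18, so by Lagrange S is not a subgroup.

No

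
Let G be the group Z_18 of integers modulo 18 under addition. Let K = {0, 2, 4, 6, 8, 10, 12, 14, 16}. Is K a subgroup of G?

Yes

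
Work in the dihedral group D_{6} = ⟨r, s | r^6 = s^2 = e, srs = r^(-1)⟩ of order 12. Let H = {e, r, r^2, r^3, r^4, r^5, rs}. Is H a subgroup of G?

No

|H| = 7 does not divide |G| = 12, so by Lagrange H is not a subgroup.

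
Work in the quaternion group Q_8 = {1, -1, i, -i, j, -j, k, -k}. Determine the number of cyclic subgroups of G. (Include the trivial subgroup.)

5

Group the elements of G by the cyclic subgroup they generate; each cyclic subgroup of order d accounts for φ(d) elements.
Cyclic subgroups by order — order 1: 1; order 2: 1; order 4: 3.
Total: 5.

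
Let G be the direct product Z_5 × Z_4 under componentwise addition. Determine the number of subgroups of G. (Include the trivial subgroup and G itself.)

|G| = 20, so by Lagrange every subgroup order divides 20. Divisors: 1, 2, 4, 5, 10, 20.
Subgroups by order — order 1: 1; order 2: 1; order 4: 1; order 5: 1; order 10: 1; order 20: 1.
Total: 1 + 1 + 1 + 1 + 1 + 1 = 6.

6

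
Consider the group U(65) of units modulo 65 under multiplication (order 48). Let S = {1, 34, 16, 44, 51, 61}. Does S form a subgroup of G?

No

Closure fails: 16 · 34 = 24 ∉ S. So S is not a subgroup.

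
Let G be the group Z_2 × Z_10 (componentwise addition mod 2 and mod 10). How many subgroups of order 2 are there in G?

|G| = 20 and 2 | 20, so subgroups of order 2 are possible by Lagrange.
The subgroups of order 2 are: {(0,0), (0,5)}; {(0,0), (1,0)}; {(0,0), (1,5)}.
So G has 3 subgroups of order 2.

3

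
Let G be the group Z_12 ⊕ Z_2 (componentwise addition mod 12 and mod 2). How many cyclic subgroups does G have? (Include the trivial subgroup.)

A cyclic subgroup of order d is generated by each of its φ(d) elements of order d, so the cyclic subgroups of order d number (#elements of order d)/φ(d).
Cyclic subgroups by order — order 1: 1; order 2: 3; order 3: 1; order 4: 2; order 6: 3; order 12: 2.
Total: 12.

12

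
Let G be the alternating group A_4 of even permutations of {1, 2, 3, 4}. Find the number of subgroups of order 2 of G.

3

|G| = 12 and 2 | 12, so subgroups of order 2 are possible by Lagrange.
The subgroups of order 2 are: {e, (1 2)(3 4)}; {e, (1 3)(2 4)}; {e, (1 4)(2 3)}.
So G has 3 subgroups of order 2.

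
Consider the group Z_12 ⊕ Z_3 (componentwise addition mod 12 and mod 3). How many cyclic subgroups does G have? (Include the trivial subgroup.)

A cyclic subgroup of order d is generated by each of its φ(d) elements of order d, so the cyclic subgroups of order d number (#elements of order d)/φ(d).
Cyclic subgroups by order — order 1: 1; order 2: 1; order 3: 4; order 4: 1; order 6: 4; order 12: 4.
Total: 15.

15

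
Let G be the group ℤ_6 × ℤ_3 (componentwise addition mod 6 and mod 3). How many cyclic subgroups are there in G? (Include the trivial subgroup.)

Group the elements of G by the cyclic subgroup they generate; each cyclic subgroup of order d accounts for φ(d) elements.
Cyclic subgroups by order — order 1: 1; order 2: 1; order 3: 4; order 6: 4.
Total: 10.

10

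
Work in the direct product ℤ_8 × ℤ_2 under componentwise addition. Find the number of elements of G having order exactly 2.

3

An element (a,b) has order lcm(ord(a), ord(b)); count pairs with lcm equal to 2.
Enumerating gives 3 such elements.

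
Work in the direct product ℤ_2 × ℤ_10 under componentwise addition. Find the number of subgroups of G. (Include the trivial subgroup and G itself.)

10

|G| = 20, so by Lagrange every subgroup order divides 20. Divisors: 1, 2, 4, 5, 10, 20.
Subgroups by order — order 1: 1; order 2: 3; order 4: 1; order 5: 1; order 10: 3; order 20: 1.
Total: 1 + 3 + 1 + 1 + 3 + 1 = 10.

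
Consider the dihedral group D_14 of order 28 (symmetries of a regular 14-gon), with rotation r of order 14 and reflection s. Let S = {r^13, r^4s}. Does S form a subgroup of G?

No

The identity e ∉ S, so S is not a subgroup.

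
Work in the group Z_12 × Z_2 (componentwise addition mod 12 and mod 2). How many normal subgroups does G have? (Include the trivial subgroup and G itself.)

16

G is abelian, so every subgroup is normal.
G has 16 subgroups in total, hence 16 normal subgroups.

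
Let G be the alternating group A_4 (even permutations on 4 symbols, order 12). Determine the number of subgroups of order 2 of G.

3

|G| = 12 and 2 | 12, so subgroups of order 2 are possible by Lagrange.
The subgroups of order 2 are: {e, (1 2)(3 4)}; {e, (1 3)(2 4)}; {e, (1 4)(2 3)}.
So G has 3 subgroups of order 2.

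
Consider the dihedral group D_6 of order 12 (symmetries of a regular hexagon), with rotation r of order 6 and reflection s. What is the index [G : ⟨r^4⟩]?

4

|⟨r^4⟩| = 3 and |G| = 12.
By Lagrange, [G : H] = |G|/|H| = 12/3 = 4.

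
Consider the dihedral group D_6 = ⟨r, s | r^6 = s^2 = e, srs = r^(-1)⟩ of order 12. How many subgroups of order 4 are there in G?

3

|G| = 12 and 4 | 12, so subgroups of order 4 are possible by Lagrange.
The subgroups of order 4 are: {e, r^3, r^2s, r^5s}; {e, r^3, s, r^3s}; {e, r^3, rs, r^4s}.
So G has 3 subgroups of order 4.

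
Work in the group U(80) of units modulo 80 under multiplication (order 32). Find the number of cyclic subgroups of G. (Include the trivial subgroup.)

20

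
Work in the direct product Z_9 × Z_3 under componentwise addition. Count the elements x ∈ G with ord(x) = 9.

18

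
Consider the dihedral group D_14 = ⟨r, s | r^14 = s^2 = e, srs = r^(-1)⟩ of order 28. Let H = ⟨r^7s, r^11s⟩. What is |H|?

14

|⟨r^7s⟩| = 2 and |⟨r^11s⟩| = 2, so |H| is a multiple of lcm(2, 2) = 2 and divides |G| = 28.
Closing under the operation: H = {e, r^2, r^4, r^6, r^8, r^10, r^12, rs, r^3s, r^5s, r^7s, r^9s, r^11s, r^13s}, so |H| = 14.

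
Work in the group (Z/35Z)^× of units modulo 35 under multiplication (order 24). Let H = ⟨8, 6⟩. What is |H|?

8

|⟨8⟩| = 4 and |⟨6⟩| = 2, so |H| is a multiple of lcm(4, 2) = 4 and divides |G| = 24.
Closing under the operation: H = {1, 6, 8, 13, 22, 27, 29, 34}, so |H| = 8.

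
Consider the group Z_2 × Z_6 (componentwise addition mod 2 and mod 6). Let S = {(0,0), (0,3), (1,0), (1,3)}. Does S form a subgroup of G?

Yes

|S| = 4 divides |G| = 12, consistent with Lagrange.
S contains the identity, every element's inverse is in S, and S is closed under +: it is a subgroup.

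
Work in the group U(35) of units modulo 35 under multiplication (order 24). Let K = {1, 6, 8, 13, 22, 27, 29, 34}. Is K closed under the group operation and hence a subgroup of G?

|K| = 8 divides |G| = 24, consistent with Lagrange.
K contains the identity, every element's inverse is in K, and K is closed under ·: it is a subgroup.

Yes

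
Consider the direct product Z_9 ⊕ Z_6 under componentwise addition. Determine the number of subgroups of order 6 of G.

4

|G| = 54 and 6 | 54, so subgroups of order 6 are possible by Lagrange.
The subgroups of order 6 are: {(0,0), (0,1), (0,2), (0,3), (0,4), (0,5)}; {(0,0), (0,3), (3,0), (3,3), (6,0), (6,3)}; {(0,0), (0,3), (3,1), (3,4), (6,2), (6,5)}; {(0,0), (0,3), (3,2), (3,5), (6,1), (6,4)}.
So G has 4 subgroups of order 6.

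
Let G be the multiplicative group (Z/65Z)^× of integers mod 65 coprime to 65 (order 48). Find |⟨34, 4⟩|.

|⟨34⟩| = 4 and |⟨4⟩| = 6, so |H| is a multiple of lcm(4, 6) = 12 and divides |G| = 48.
Closing under the operation: H = {1, 4, 6, 9, 11, 14, 16, 19, 21, 24, 29, 31, 34, 36, 41, 44, 46, 49, 51, 54, 56, 59, 61, 64}, so |H| = 24.

24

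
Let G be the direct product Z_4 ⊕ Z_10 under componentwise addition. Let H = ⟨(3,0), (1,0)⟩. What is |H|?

|⟨(3,0)⟩| = 4 and |⟨(1,0)⟩| = 4, so |H| is a multiple of lcm(4, 4) = 4 and divides |G| = 40.
Closing under the operation: H = {(0,0), (1,0), (2,0), (3,0)}, so |H| = 4.

4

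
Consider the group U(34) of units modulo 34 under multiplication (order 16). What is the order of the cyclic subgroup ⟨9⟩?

8

Compute successive powers of 9 mod 34: 9, 13, 15, 33, 25, 21, 19, 1; 9^8 ≡ 1 (mod 34).
So |⟨9⟩| = 8.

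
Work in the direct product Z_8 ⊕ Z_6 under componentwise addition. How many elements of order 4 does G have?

An element (a,b) has order lcm(ord(a), ord(b)); count pairs with lcm equal to 4.
Enumerating gives 4 such elements.

4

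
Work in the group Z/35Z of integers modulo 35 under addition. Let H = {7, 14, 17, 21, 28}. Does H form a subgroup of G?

No

The identity 0 ∉ H, so H is not a subgroup.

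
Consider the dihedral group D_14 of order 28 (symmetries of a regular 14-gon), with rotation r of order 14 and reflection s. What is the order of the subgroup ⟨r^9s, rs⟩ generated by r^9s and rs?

14

|⟨r^9s⟩| = 2 and |⟨rs⟩| = 2, so |H| is a multiple of lcm(2, 2) = 2 and divides |G| = 28.
Closing under the operation: H = {e, r^2, r^4, r^6, r^8, r^10, r^12, rs, r^3s, r^5s, r^7s, r^9s, r^11s, r^13s}, so |H| = 14.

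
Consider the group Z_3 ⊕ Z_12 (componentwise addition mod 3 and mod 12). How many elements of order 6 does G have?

8

An element (a,b) has order lcm(ord(a), ord(b)); count pairs with lcm equal to 6.
Enumerating gives 8 such elements.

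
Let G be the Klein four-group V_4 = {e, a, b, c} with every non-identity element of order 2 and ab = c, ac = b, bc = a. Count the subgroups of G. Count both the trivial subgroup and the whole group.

|G| = 4, so by Lagrange every subgroup order divides 4. Divisors: 1, 2, 4.
Subgroups by order — order 1: 1; order 2: 3; order 4: 1.
Total: 1 + 3 + 1 = 5.

5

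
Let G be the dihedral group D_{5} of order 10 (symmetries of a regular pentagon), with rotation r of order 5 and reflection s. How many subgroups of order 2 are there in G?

5

|G| = 10 and 2 | 10, so subgroups of order 2 are possible by Lagrange.
The subgroups of order 2 are: {e, r^2s}; {e, r^3s}; {e, r^4s}; {e, rs}; … (5 in all).
So G has 5 subgroups of order 2.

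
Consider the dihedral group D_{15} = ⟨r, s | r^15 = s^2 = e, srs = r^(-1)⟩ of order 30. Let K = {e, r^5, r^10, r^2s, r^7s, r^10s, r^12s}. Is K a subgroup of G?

|K| = 7 does not divide |G| = 30, so by Lagrange K is not a subgroup.

No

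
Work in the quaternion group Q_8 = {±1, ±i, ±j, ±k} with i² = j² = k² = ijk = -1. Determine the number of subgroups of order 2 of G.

1

|G| = 8 and 2 | 8, so subgroups of order 2 are possible by Lagrange.
The subgroups of order 2 are: {1, -1}.
So G has 1 subgroup of order 2.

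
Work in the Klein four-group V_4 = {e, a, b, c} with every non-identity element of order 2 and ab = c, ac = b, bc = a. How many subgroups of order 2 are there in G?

|G| = 4 and 2 | 4, so subgroups of order 2 are possible by Lagrange.
The subgroups of order 2 are: {e, a}; {e, b}; {e, c}.
So G has 3 subgroups of order 2.

3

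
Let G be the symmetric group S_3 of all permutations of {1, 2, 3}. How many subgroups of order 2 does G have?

3

|G| = 6 and 2 | 6, so subgroups of order 2 are possible by Lagrange.
The subgroups of order 2 are: {e, (1 2)}; {e, (1 3)}; {e, (2 3)}.
So G has 3 subgroups of order 2.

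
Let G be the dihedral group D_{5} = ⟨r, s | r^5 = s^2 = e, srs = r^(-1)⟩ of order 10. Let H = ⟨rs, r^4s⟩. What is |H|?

10

|⟨rs⟩| = 2 and |⟨r^4s⟩| = 2, so |H| is a multiple of lcm(2, 2) = 2 and divides |G| = 10.
Closing {rs, r^4s} under the group operation gives all of G, so |H| = 10.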